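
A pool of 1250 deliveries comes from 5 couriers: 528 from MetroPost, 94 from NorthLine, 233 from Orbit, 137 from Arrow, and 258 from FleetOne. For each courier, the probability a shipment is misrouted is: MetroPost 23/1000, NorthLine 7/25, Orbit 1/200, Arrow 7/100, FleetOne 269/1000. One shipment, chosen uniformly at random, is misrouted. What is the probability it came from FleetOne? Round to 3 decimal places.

0.585

Unnormalized posteriors (prior × likelihood):
  MetroPost: 0.4224 × 0.023 = 0.0097152
  NorthLine: 0.0752 × 0.28 = 0.021056
  Orbit: 0.1864 × 0.005 = 0.000932
  Arrow: 0.1096 × 0.07 = 0.007672
  FleetOne: 0.2064 × 0.269 = 0.0555216
Total = 0.0948968.
P(FleetOne | evidence) = 0.0555216 / 0.0948968 ≈ 0.585.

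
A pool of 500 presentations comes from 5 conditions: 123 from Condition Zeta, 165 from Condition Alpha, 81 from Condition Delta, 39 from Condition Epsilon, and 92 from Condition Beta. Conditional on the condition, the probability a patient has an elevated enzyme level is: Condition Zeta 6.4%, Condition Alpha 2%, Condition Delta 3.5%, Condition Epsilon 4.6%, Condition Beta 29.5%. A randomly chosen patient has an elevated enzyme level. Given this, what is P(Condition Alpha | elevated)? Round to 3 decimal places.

Unnormalized posteriors (prior × likelihood):
  Condition Zeta: 0.246 × 0.064 = 0.015744
  Condition Alpha: 0.33 × 0.02 = 0.0066
  Condition Delta: 0.162 × 0.035 = 0.00567
  Condition Epsilon: 0.078 × 0.046 = 0.003588
  Condition Beta: 0.184 × 0.295 = 0.05428
Sum = 0.085882.
P(Condition Alpha | evidence) = 0.0066 / 0.085882 ≈ 0.077.

0.077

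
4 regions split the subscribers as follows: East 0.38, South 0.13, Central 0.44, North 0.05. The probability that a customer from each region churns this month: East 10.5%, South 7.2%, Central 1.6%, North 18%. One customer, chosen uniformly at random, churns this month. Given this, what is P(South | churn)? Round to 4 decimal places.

By Bayes' rule, posterior ∝ prior × likelihood:
  East: 0.38 × 0.105 = 0.0399
  South: 0.13 × 0.072 = 0.00936
  Central: 0.44 × 0.016 = 0.00704
  North: 0.05 × 0.18 = 0.009
Sum = 0.0653.
P(South | evidence) = 0.00936 / 0.0653 ≈ 0.1433.

0.1433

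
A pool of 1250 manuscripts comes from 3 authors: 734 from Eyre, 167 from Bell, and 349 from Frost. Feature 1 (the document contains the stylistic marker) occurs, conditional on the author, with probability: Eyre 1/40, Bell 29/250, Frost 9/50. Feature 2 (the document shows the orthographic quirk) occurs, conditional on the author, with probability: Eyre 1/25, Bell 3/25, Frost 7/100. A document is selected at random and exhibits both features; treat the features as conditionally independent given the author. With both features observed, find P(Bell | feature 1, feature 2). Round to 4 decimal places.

By Bayes' rule, posterior ∝ prior × likelihood:
  Eyre: 0.5872 × 0.025 × 0.04 = 0.0005872
  Bell: 0.1336 × 0.116 × 0.12 = 0.001859712
  Frost: 0.2792 × 0.18 × 0.07 = 0.00351792
Sum = 0.005964832.
P(Bell | evidence) = 0.001859712 / 0.005964832 ≈ 0.3118.

0.3118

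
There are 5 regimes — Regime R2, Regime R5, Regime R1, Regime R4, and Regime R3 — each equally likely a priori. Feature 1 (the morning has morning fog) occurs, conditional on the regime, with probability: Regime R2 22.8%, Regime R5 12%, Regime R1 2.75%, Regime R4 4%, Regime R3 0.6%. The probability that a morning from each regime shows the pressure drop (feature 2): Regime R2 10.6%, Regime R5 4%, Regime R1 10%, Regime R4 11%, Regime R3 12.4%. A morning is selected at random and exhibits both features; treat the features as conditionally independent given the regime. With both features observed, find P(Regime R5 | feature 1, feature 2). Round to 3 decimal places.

0.130

With a uniform prior (1/5 each), posterior ∝ likelihood:
  Regime R2: 0.228 × 0.106 = 0.024168
  Regime R5: 0.12 × 0.04 = 0.0048
  Regime R1: 0.0275 × 0.1 = 0.00275
  Regime R4: 0.04 × 0.11 = 0.0044
  Regime R3: 0.006 × 0.124 = 0.000744
Sum = 0.036862.
P(Regime R5 | evidence) = 0.0048 / 0.036862 ≈ 0.130.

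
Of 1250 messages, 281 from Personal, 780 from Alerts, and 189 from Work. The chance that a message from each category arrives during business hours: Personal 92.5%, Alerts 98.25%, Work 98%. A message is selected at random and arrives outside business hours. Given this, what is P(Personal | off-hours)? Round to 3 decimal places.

Taking complements, P(off-hours | each) = Personal 0.075, Alerts 0.0175, Work 0.02.
Unnormalized posteriors (prior × likelihood):
  Personal: 0.2248 × 0.075 = 0.01686
  Alerts: 0.624 × 0.0175 = 0.01092
  Work: 0.1512 × 0.02 = 0.003024
Total = 0.030804.
P(Personal | evidence) = 0.01686 / 0.030804 ≈ 0.547.

0.547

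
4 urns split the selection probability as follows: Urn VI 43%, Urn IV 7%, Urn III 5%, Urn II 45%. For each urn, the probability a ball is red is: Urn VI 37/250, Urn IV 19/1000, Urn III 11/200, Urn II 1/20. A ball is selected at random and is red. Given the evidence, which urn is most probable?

Urn VI

Prior × likelihood for each hypothesis:
  Urn VI: 0.43 × 0.148 = 0.06364
  Urn IV: 0.07 × 0.019 = 0.00133
  Urn III: 0.05 × 0.055 = 0.00275
  Urn II: 0.45 × 0.05 = 0.0225
Sum = 0.09022.
Largest term belongs to Urn VI, so Urn VI is most probable.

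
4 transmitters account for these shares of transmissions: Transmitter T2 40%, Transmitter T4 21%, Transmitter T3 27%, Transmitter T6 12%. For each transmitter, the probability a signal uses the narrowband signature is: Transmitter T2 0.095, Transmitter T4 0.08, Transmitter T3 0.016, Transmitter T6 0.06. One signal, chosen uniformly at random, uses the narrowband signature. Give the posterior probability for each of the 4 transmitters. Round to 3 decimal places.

Transmitter T2 0.573, Transmitter T4 0.253, Transmitter T3 0.065, Transmitter T6 0.109

Compute prior × likelihood for every hypothesis:
  Transmitter T2: 0.4 × 0.095 = 0.038
  Transmitter T4: 0.21 × 0.08 = 0.0168
  Transmitter T3: 0.27 × 0.016 = 0.00432
  Transmitter T6: 0.12 × 0.06 = 0.0072
Total = 0.06632.
P(Transmitter T2 | narrowband) = 0.038/0.06632 ≈ 0.573
P(Transmitter T4 | narrowband) = 0.0168/0.06632 ≈ 0.253
P(Transmitter T3 | narrowband) = 0.00432/0.06632 ≈ 0.065
P(Transmitter T6 | narrowband) = 0.0072/0.06632 ≈ 0.109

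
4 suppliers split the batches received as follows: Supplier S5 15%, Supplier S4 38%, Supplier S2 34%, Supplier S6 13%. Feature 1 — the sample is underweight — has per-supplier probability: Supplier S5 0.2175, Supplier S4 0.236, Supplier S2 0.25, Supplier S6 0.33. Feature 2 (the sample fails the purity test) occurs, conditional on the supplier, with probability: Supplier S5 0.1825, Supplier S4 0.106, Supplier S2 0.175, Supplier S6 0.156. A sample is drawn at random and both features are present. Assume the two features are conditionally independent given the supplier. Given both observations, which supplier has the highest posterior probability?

Unnormalized posteriors (prior × likelihood):
  Supplier S5: 0.15 × 0.2175 × 0.1825 = 0.0059540625
  Supplier S4: 0.38 × 0.236 × 0.106 = 0.00950608
  Supplier S2: 0.34 × 0.25 × 0.175 = 0.014875
  Supplier S6: 0.13 × 0.33 × 0.156 = 0.0066924
Sum = 0.0370275425.
Largest term belongs to Supplier S2, so Supplier S2 is most probable.

Supplier S2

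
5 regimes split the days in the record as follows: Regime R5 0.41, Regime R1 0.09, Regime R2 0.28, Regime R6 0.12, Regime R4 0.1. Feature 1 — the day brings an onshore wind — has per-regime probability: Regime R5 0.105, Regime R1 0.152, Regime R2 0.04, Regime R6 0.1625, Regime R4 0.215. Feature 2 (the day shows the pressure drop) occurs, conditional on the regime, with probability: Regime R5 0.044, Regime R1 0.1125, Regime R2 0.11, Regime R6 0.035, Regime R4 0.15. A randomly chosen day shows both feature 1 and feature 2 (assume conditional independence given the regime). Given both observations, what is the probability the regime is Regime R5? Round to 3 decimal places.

0.221

By Bayes' rule, posterior ∝ prior × likelihood:
  Regime R5: 0.41 × 0.105 × 0.044 = 0.0018942
  Regime R1: 0.09 × 0.152 × 0.1125 = 0.001539
  Regime R2: 0.28 × 0.04 × 0.11 = 0.001232
  Regime R6: 0.12 × 0.1625 × 0.035 = 0.0006825
  Regime R4: 0.1 × 0.215 × 0.15 = 0.003225
Normalizing constant = 0.0085727.
P(Regime R5 | evidence) = 0.0018942 / 0.0085727 ≈ 0.221.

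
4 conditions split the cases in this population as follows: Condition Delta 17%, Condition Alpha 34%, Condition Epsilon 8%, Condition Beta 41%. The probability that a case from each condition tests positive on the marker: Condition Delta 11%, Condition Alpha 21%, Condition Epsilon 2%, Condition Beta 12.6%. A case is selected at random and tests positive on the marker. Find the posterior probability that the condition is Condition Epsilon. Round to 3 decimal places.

By Bayes' rule, posterior ∝ prior × likelihood:
  Condition Delta: 0.17 × 0.11 = 0.0187
  Condition Alpha: 0.34 × 0.21 = 0.0714
  Condition Epsilon: 0.08 × 0.02 = 0.0016
  Condition Beta: 0.41 × 0.126 = 0.05166
Normalizing constant = 0.14336.
P(Condition Epsilon | evidence) = 0.0016 / 0.14336 ≈ 0.011.

0.011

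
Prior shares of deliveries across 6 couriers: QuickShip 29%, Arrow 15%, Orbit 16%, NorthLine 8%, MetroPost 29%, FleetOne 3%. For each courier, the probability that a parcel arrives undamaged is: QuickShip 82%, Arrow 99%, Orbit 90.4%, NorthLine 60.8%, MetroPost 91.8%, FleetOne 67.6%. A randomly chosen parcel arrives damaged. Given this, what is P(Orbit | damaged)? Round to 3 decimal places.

0.115

Taking complements, P(damaged | each) = QuickShip 0.18, Arrow 0.01, Orbit 0.096, NorthLine 0.392, MetroPost 0.082, FleetOne 0.324.
By Bayes' rule, posterior ∝ prior × likelihood:
  QuickShip: 0.29 × 0.18 = 0.0522
  Arrow: 0.15 × 0.01 = 0.0015
  Orbit: 0.16 × 0.096 = 0.01536
  NorthLine: 0.08 × 0.392 = 0.03136
  MetroPost: 0.29 × 0.082 = 0.02378
  FleetOne: 0.03 × 0.324 = 0.00972
Total = 0.13392.
P(Orbit | evidence) = 0.01536 / 0.13392 ≈ 0.115.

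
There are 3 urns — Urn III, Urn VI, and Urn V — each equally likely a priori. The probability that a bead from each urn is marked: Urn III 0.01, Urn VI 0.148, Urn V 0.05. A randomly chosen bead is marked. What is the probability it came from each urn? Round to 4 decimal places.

Urn III 0.0481, Urn VI 0.7115, Urn V 0.2404

With a uniform prior (1/3 each), posterior ∝ likelihood:
  Urn III: 0.01
  Urn VI: 0.148
  Urn V: 0.05
Total = 0.208.
P(Urn III | marked) = 0.01/0.208 ≈ 0.0481
P(Urn VI | marked) = 0.148/0.208 ≈ 0.7115
P(Urn V | marked) = 0.05/0.208 ≈ 0.2404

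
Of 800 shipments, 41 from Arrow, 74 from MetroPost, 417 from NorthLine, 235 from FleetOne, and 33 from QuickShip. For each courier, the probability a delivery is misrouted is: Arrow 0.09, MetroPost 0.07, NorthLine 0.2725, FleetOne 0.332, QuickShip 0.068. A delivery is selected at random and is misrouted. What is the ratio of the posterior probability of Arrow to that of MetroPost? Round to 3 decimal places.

By Bayes' rule, posterior ∝ prior × likelihood:
  Arrow: 0.05125 × 0.09 = 0.0046125
  MetroPost: 0.0925 × 0.07 = 0.006475
  NorthLine: 0.52125 × 0.2725 = 0.142040625
  FleetOne: 0.29375 × 0.332 = 0.097525
  QuickShip: 0.04125 × 0.068 = 0.002805
Total = 0.253458125.
The ratio is 0.0046125 / 0.006475 (the normalizer cancels) = 0.712.

0.712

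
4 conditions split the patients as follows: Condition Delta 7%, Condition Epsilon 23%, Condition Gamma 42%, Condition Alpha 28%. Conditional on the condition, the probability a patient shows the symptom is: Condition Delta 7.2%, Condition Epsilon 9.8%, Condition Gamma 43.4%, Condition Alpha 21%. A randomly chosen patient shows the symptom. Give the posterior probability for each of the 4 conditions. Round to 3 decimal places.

Condition Delta 0.019, Condition Epsilon 0.084, Condition Gamma 0.678, Condition Alpha 0.219

By Bayes' rule, posterior ∝ prior × likelihood:
  Condition Delta: 0.07 × 0.072 = 0.00504
  Condition Epsilon: 0.23 × 0.098 = 0.02254
  Condition Gamma: 0.42 × 0.434 = 0.18228
  Condition Alpha: 0.28 × 0.21 = 0.0588
Sum = 0.26866.
P(Condition Delta | symptomatic) = 0.00504/0.26866 ≈ 0.019
P(Condition Epsilon | symptomatic) = 0.02254/0.26866 ≈ 0.084
P(Condition Gamma | symptomatic) = 0.18228/0.26866 ≈ 0.678
P(Condition Alpha | symptomatic) = 0.0588/0.26866 ≈ 0.219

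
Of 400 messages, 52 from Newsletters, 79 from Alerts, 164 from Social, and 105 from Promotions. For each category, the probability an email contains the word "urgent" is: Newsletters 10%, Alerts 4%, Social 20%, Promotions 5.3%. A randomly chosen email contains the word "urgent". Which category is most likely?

Social

Unnormalized posteriors (prior × likelihood):
  Newsletters: 0.13 × 0.1 = 0.013
  Alerts: 0.1975 × 0.04 = 0.0079
  Social: 0.41 × 0.2 = 0.082
  Promotions: 0.2625 × 0.053 = 0.0139125
Sum = 0.1168125.
Largest term belongs to Social, so Social is most probable.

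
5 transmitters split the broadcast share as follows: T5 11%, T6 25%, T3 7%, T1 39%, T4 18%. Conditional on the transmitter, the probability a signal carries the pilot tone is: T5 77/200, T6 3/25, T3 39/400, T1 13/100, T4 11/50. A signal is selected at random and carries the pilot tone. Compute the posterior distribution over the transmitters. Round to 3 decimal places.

T5 0.250, T6 0.177, T3 0.040, T1 0.299, T4 0.234

Compute prior × likelihood for every hypothesis:
  T5: 0.11 × 0.385 = 0.04235
  T6: 0.25 × 0.12 = 0.03
  T3: 0.07 × 0.0975 = 0.006825
  T1: 0.39 × 0.13 = 0.0507
  T4: 0.18 × 0.22 = 0.0396
Total = 0.169475.
P(T5 | pilot) = 0.04235/0.169475 ≈ 0.250
P(T6 | pilot) = 0.03/0.169475 ≈ 0.177
P(T3 | pilot) = 0.006825/0.169475 ≈ 0.040
P(T1 | pilot) = 0.0507/0.169475 ≈ 0.299
P(T4 | pilot) = 0.0396/0.169475 ≈ 0.234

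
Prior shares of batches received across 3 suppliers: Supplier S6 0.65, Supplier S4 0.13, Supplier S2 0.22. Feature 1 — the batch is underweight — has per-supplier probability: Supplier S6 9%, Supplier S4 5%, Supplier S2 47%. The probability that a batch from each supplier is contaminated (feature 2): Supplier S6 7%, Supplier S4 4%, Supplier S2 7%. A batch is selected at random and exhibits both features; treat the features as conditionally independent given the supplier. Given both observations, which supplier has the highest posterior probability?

Supplier S2

By Bayes' rule, posterior ∝ prior × likelihood:
  Supplier S6: 0.65 × 0.09 × 0.07 = 0.004095
  Supplier S4: 0.13 × 0.05 × 0.04 = 0.00026
  Supplier S2: 0.22 × 0.47 × 0.07 = 0.007238
Total = 0.011593.
Largest term belongs to Supplier S2, so Supplier S2 is most probable.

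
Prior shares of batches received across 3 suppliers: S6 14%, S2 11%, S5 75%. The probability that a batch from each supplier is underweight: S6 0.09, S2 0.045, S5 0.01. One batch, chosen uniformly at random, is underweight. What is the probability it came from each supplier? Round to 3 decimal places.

S6 0.503, S2 0.198, S5 0.299

Prior × likelihood for each hypothesis:
  S6: 0.14 × 0.09 = 0.0126
  S2: 0.11 × 0.045 = 0.00495
  S5: 0.75 × 0.01 = 0.0075
Sum = 0.02505.
P(S6 | underweight) = 0.0126/0.02505 ≈ 0.503
P(S2 | underweight) = 0.00495/0.02505 ≈ 0.198
P(S5 | underweight) = 0.0075/0.02505 ≈ 0.299
(Check: 0.503+0.198+0.299 = 1.000.)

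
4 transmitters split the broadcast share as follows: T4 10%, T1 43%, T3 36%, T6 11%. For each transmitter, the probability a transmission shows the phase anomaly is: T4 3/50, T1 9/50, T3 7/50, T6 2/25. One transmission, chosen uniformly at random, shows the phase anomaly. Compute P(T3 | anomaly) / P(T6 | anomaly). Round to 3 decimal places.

By Bayes' rule, posterior ∝ prior × likelihood:
  T4: 0.1 × 0.06 = 0.006
  T1: 0.43 × 0.18 = 0.0774
  T3: 0.36 × 0.14 = 0.0504
  T6: 0.11 × 0.08 = 0.0088
Normalizing constant = 0.1426.
The ratio is 0.0504 / 0.0088 (the normalizer cancels) = 5.727.

5.727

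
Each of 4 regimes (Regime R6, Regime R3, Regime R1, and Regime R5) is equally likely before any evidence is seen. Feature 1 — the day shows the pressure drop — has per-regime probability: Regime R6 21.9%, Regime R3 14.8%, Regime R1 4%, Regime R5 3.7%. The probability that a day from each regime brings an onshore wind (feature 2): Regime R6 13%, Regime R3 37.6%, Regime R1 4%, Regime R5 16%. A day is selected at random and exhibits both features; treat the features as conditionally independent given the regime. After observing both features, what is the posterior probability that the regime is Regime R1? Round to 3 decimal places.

With a uniform prior (1/4 each), posterior ∝ likelihood:
  Regime R6: 0.219 × 0.13 = 0.02847
  Regime R3: 0.148 × 0.376 = 0.055648
  Regime R1: 0.04 × 0.04 = 0.0016
  Regime R5: 0.037 × 0.16 = 0.00592
Total = 0.091638.
P(Regime R1 | evidence) = 0.0016 / 0.091638 ≈ 0.017.

0.017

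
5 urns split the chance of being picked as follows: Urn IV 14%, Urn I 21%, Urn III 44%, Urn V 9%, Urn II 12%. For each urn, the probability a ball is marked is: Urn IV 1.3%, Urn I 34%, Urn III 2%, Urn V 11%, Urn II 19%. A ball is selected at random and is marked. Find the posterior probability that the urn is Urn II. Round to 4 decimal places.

0.1987

Unnormalized posteriors (prior × likelihood):
  Urn IV: 0.14 × 0.013 = 0.00182
  Urn I: 0.21 × 0.34 = 0.0714
  Urn III: 0.44 × 0.02 = 0.0088
  Urn V: 0.09 × 0.11 = 0.0099
  Urn II: 0.12 × 0.19 = 0.0228
Total = 0.11472.
P(Urn II | evidence) = 0.0228 / 0.11472 ≈ 0.1987.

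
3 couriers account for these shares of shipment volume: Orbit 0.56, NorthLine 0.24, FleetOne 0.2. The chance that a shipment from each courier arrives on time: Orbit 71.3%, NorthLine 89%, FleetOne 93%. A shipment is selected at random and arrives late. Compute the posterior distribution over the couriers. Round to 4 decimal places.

Orbit 0.7991, NorthLine 0.1313, FleetOne 0.0696

Taking complements, P(late | each) = Orbit 0.287, NorthLine 0.11, FleetOne 0.07.
Prior × likelihood for each hypothesis:
  Orbit: 0.56 × 0.287 = 0.16072
  NorthLine: 0.24 × 0.11 = 0.0264
  FleetOne: 0.2 × 0.07 = 0.014
Total = 0.20112.
P(Orbit | late) = 0.16072/0.20112 ≈ 0.7991
P(NorthLine | late) = 0.0264/0.20112 ≈ 0.1313
P(FleetOne | late) = 0.014/0.20112 ≈ 0.0696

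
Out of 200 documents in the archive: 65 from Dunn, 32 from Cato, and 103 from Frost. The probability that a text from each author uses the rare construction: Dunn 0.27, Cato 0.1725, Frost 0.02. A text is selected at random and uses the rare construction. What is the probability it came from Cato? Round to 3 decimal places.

By Bayes' rule, posterior ∝ prior × likelihood:
  Dunn: 0.325 × 0.27 = 0.08775
  Cato: 0.16 × 0.1725 = 0.0276
  Frost: 0.515 × 0.02 = 0.0103
Total = 0.12565.
P(Cato | evidence) = 0.0276 / 0.12565 ≈ 0.220.

0.220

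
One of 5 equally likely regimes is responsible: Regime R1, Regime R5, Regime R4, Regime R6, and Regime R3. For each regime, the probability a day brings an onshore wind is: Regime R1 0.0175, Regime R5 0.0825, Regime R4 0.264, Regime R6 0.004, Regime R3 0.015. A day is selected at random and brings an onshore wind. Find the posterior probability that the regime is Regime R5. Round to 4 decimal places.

With a uniform prior (1/5 each), posterior ∝ likelihood:
  Regime R1: 0.0175
  Regime R5: 0.0825
  Regime R4: 0.264
  Regime R6: 0.004
  Regime R3: 0.015
Normalizing constant = 0.383.
P(Regime R5 | evidence) = 0.0825 / 0.383 ≈ 0.2154.

0.2154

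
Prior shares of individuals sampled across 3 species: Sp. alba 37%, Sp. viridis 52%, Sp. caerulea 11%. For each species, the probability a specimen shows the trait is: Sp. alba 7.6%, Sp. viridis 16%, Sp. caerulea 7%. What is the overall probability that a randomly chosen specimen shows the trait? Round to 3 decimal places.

Compute prior × likelihood for every hypothesis:
  Sp. alba: 0.37 × 0.076 = 0.02812
  Sp. viridis: 0.52 × 0.16 = 0.0832
  Sp. caerulea: 0.11 × 0.07 = 0.0077
P(trait) = 0.02812 + 0.0832 + 0.0077 = 0.11902 → 0.119.

0.119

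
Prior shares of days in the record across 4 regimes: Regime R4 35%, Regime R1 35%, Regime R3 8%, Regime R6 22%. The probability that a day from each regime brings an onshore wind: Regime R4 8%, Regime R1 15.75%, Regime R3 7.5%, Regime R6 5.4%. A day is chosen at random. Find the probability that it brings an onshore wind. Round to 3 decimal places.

0.101

By Bayes' rule, posterior ∝ prior × likelihood:
  Regime R4: 0.35 × 0.08 = 0.028
  Regime R1: 0.35 × 0.1575 = 0.055125
  Regime R3: 0.08 × 0.075 = 0.006
  Regime R6: 0.22 × 0.054 = 0.01188
P(onshore) = 0.028 + 0.055125 + 0.006 + 0.01188 = 0.101005 → 0.101.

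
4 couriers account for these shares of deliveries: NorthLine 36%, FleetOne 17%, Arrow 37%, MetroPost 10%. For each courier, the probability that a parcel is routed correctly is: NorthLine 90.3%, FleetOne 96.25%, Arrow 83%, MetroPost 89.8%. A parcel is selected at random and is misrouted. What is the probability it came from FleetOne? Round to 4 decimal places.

Taking complements, P(misrouted | each) = NorthLine 0.097, FleetOne 0.0375, Arrow 0.17, MetroPost 0.102.
Prior × likelihood for each hypothesis:
  NorthLine: 0.36 × 0.097 = 0.03492
  FleetOne: 0.17 × 0.0375 = 0.006375
  Arrow: 0.37 × 0.17 = 0.0629
  MetroPost: 0.1 × 0.102 = 0.0102
Sum = 0.114395.
P(FleetOne | evidence) = 0.006375 / 0.114395 ≈ 0.0557.

0.0557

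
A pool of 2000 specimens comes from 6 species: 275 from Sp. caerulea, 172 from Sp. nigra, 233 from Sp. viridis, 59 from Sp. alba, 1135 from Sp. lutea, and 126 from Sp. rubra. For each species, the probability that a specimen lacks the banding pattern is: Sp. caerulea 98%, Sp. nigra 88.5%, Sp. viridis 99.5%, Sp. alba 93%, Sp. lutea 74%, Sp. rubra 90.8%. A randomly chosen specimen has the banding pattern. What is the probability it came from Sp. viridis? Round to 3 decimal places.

0.003

Taking complements, P(banded | each) = Sp. caerulea 0.02, Sp. nigra 0.115, Sp. viridis 0.005, Sp. alba 0.07, Sp. lutea 0.26, Sp. rubra 0.092.
By Bayes' rule, posterior ∝ prior × likelihood:
  Sp. caerulea: 0.1375 × 0.02 = 0.00275
  Sp. nigra: 0.086 × 0.115 = 0.00989
  Sp. viridis: 0.1165 × 0.005 = 0.0005825
  Sp. alba: 0.0295 × 0.07 = 0.002065
  Sp. lutea: 0.5675 × 0.26 = 0.14755
  Sp. rubra: 0.063 × 0.092 = 0.005796
Total = 0.1686335.
P(Sp. viridis | evidence) = 0.0005825 / 0.1686335 ≈ 0.003.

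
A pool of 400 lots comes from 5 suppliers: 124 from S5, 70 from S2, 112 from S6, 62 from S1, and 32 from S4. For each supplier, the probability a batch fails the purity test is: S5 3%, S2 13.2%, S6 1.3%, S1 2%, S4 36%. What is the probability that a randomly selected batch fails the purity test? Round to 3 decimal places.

Unnormalized posteriors (prior × likelihood):
  S5: 0.31 × 0.03 = 0.0093
  S2: 0.175 × 0.132 = 0.0231
  S6: 0.28 × 0.013 = 0.00364
  S1: 0.155 × 0.02 = 0.0031
  S4: 0.08 × 0.36 = 0.0288
P(off-spec) = 0.0093 + 0.0231 + 0.00364 + 0.0031 + 0.0288 = 0.06794 → 0.068.

0.068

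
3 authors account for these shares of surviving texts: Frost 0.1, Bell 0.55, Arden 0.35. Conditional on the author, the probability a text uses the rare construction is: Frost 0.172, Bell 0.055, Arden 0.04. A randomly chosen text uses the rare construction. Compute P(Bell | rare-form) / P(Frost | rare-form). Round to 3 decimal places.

Prior × likelihood for each hypothesis:
  Frost: 0.1 × 0.172 = 0.0172
  Bell: 0.55 × 0.055 = 0.03025
  Arden: 0.35 × 0.04 = 0.014
Normalizing constant = 0.06145.
The ratio is 0.03025 / 0.0172 (the normalizer cancels) = 1.759.

1.759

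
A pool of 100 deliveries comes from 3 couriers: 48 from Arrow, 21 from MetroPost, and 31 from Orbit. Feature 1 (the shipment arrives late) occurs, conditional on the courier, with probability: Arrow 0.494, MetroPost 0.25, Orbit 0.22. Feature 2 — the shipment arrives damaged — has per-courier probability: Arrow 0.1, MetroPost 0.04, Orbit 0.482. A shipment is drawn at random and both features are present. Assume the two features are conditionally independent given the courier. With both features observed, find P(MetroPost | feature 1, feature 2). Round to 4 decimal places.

0.0358

Compute prior × likelihood for every hypothesis:
  Arrow: 0.48 × 0.494 × 0.1 = 0.023712
  MetroPost: 0.21 × 0.25 × 0.04 = 0.0021
  Orbit: 0.31 × 0.22 × 0.482 = 0.0328724
Normalizing constant = 0.0586844.
P(MetroPost | evidence) = 0.0021 / 0.0586844 ≈ 0.0358.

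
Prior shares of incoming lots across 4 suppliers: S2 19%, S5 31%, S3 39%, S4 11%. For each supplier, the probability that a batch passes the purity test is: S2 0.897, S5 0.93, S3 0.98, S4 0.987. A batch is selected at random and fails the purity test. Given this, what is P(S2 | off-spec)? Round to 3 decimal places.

0.388

Taking complements, P(off-spec | each) = S2 0.103, S5 0.07, S3 0.02, S4 0.013.
By Bayes' rule, posterior ∝ prior × likelihood:
  S2: 0.19 × 0.103 = 0.01957
  S5: 0.31 × 0.07 = 0.0217
  S3: 0.39 × 0.02 = 0.0078
  S4: 0.11 × 0.013 = 0.00143
Sum = 0.0505.
P(S2 | evidence) = 0.01957 / 0.0505 ≈ 0.388.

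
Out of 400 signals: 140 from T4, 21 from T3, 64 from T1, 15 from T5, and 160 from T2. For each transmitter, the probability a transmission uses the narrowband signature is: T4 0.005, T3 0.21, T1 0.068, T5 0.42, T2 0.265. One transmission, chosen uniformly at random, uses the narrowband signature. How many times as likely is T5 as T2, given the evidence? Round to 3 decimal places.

Prior × likelihood for each hypothesis:
  T4: 0.35 × 0.005 = 0.00175
  T3: 0.0525 × 0.21 = 0.011025
  T1: 0.16 × 0.068 = 0.01088
  T5: 0.0375 × 0.42 = 0.01575
  T2: 0.4 × 0.265 = 0.106
Total = 0.145405.
The ratio is 0.01575 / 0.106 (the normalizer cancels) = 0.149.

0.149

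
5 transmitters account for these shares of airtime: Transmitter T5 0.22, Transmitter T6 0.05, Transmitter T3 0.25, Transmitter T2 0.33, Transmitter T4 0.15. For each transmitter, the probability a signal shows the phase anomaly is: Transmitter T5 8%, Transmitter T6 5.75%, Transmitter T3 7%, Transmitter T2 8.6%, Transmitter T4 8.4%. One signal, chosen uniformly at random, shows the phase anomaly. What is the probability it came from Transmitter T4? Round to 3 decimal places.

By Bayes' rule, posterior ∝ prior × likelihood:
  Transmitter T5: 0.22 × 0.08 = 0.0176
  Transmitter T6: 0.05 × 0.0575 = 0.002875
  Transmitter T3: 0.25 × 0.07 = 0.0175
  Transmitter T2: 0.33 × 0.086 = 0.02838
  Transmitter T4: 0.15 × 0.084 = 0.0126
Sum = 0.078955.
P(Transmitter T4 | evidence) = 0.0126 / 0.078955 ≈ 0.160.

0.160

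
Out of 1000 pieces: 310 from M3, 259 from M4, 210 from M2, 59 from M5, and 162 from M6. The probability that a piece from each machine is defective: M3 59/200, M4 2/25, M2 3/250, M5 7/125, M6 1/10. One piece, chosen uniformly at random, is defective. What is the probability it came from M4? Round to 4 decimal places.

Unnormalized posteriors (prior × likelihood):
  M3: 0.31 × 0.295 = 0.09145
  M4: 0.259 × 0.08 = 0.02072
  M2: 0.21 × 0.012 = 0.00252
  M5: 0.059 × 0.056 = 0.003304
  M6: 0.162 × 0.1 = 0.0162
Normalizing constant = 0.134194.
P(M4 | evidence) = 0.02072 / 0.134194 ≈ 0.1544.

0.1544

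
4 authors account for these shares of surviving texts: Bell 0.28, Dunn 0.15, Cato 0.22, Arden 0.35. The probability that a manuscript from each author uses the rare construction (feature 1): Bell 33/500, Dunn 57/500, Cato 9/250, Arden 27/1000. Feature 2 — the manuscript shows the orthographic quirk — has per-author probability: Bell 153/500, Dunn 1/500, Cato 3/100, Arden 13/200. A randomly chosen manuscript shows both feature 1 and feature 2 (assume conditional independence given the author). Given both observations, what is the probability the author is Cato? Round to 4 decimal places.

0.0363

Prior × likelihood for each hypothesis:
  Bell: 0.28 × 0.066 × 0.306 = 0.00565488
  Dunn: 0.15 × 0.114 × 0.002 = 0.0000342
  Cato: 0.22 × 0.036 × 0.03 = 0.0002376
  Arden: 0.35 × 0.027 × 0.065 = 0.00061425
Normalizing constant = 0.00654093.
P(Cato | evidence) = 0.0002376 / 0.00654093 ≈ 0.0363.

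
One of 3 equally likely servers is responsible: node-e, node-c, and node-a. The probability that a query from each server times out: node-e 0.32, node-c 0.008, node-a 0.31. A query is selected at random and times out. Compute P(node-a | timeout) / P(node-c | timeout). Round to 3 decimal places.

38.750

With a uniform prior (1/3 each), posterior ∝ likelihood:
  node-e: 0.32
  node-c: 0.008
  node-a: 0.31
Sum = 0.638.
The ratio is 0.31 / 0.008 (the normalizer cancels) = 38.750.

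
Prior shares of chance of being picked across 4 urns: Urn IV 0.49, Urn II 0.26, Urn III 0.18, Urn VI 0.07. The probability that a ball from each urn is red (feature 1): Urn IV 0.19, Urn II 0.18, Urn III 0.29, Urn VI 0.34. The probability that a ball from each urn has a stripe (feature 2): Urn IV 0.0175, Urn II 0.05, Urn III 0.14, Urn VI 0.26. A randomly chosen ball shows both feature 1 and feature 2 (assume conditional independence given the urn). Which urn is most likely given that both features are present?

Urn III

By Bayes' rule, posterior ∝ prior × likelihood:
  Urn IV: 0.49 × 0.19 × 0.0175 = 0.00162925
  Urn II: 0.26 × 0.18 × 0.05 = 0.00234
  Urn III: 0.18 × 0.29 × 0.14 = 0.007308
  Urn VI: 0.07 × 0.34 × 0.26 = 0.006188
Normalizing constant = 0.01746525.
Largest term belongs to Urn III, so Urn III is most probable.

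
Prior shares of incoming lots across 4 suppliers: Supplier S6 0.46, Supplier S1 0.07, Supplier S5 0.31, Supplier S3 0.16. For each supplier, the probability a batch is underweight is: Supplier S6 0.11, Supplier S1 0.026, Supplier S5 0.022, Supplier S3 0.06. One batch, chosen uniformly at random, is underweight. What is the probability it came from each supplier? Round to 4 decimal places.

Supplier S6 0.7350, Supplier S1 0.0264, Supplier S5 0.0991, Supplier S3 0.1395

Unnormalized posteriors (prior × likelihood):
  Supplier S6: 0.46 × 0.11 = 0.0506
  Supplier S1: 0.07 × 0.026 = 0.00182
  Supplier S5: 0.31 × 0.022 = 0.00682
  Supplier S3: 0.16 × 0.06 = 0.0096
Normalizing constant = 0.06884.
P(Supplier S6 | underweight) = 0.0506/0.06884 ≈ 0.7350
P(Supplier S1 | underweight) = 0.00182/0.06884 ≈ 0.0264
P(Supplier S5 | underweight) = 0.00682/0.06884 ≈ 0.0991
P(Supplier S3 | underweight) = 0.0096/0.06884 ≈ 0.1395
(Check: 0.7350+0.0264+0.0991+0.1395 = 1.0000.)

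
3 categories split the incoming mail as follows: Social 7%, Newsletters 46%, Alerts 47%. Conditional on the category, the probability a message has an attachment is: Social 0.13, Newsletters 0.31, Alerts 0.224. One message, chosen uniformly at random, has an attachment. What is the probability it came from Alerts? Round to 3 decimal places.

By Bayes' rule, posterior ∝ prior × likelihood:
  Social: 0.07 × 0.13 = 0.0091
  Newsletters: 0.46 × 0.31 = 0.1426
  Alerts: 0.47 × 0.224 = 0.10528
Sum = 0.25698.
P(Alerts | evidence) = 0.10528 / 0.25698 ≈ 0.410.

0.410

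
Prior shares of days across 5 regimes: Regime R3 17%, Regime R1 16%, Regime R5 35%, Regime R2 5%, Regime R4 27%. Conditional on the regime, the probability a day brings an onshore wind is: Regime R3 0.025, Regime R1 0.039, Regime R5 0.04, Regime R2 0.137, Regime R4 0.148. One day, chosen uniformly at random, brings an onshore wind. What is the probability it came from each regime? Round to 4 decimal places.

Regime R3 0.0596, Regime R1 0.0875, Regime R5 0.1964, Regime R2 0.0961, Regime R4 0.5604

By Bayes' rule, posterior ∝ prior × likelihood:
  Regime R3: 0.17 × 0.025 = 0.00425
  Regime R1: 0.16 × 0.039 = 0.00624
  Regime R5: 0.35 × 0.04 = 0.014
  Regime R2: 0.05 × 0.137 = 0.00685
  Regime R4: 0.27 × 0.148 = 0.03996
Normalizing constant = 0.0713.
P(Regime R3 | onshore) = 0.00425/0.0713 ≈ 0.0596
P(Regime R1 | onshore) = 0.00624/0.0713 ≈ 0.0875
P(Regime R5 | onshore) = 0.014/0.0713 ≈ 0.1964
P(Regime R2 | onshore) = 0.00685/0.0713 ≈ 0.0961
P(Regime R4 | onshore) = 0.03996/0.0713 ≈ 0.5604
(Check: 0.0596+0.0875+0.1964+0.0961+0.5604 = 1.0000.)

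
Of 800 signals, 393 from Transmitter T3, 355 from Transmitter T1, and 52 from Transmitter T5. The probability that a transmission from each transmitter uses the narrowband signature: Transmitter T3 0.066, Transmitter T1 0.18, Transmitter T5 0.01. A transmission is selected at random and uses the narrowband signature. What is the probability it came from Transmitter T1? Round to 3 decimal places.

0.707

Unnormalized posteriors (prior × likelihood):
  Transmitter T3: 0.49125 × 0.066 = 0.0324225
  Transmitter T1: 0.44375 × 0.18 = 0.079875
  Transmitter T5: 0.065 × 0.01 = 0.00065
Sum = 0.1129475.
P(Transmitter T1 | evidence) = 0.079875 / 0.1129475 ≈ 0.707.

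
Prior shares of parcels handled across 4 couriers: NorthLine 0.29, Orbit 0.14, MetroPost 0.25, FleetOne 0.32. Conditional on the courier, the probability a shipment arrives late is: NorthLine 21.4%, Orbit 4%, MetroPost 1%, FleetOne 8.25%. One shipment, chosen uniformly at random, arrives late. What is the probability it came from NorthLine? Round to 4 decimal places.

Unnormalized posteriors (prior × likelihood):
  NorthLine: 0.29 × 0.214 = 0.06206
  Orbit: 0.14 × 0.04 = 0.0056
  MetroPost: 0.25 × 0.01 = 0.0025
  FleetOne: 0.32 × 0.0825 = 0.0264
Sum = 0.09656.
P(NorthLine | evidence) = 0.06206 / 0.09656 ≈ 0.6427.

0.6427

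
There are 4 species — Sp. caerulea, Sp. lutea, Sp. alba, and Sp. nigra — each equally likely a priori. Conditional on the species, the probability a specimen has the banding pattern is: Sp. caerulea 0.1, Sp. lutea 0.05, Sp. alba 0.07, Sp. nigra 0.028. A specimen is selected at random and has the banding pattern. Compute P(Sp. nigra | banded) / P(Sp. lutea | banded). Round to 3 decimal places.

0.560

Since the prior is uniform, the posterior is proportional to the likelihood:
  Sp. caerulea: 0.1
  Sp. lutea: 0.05
  Sp. alba: 0.07
  Sp. nigra: 0.028
Total = 0.248.
The ratio is 0.028 / 0.05 (the normalizer cancels) = 0.560.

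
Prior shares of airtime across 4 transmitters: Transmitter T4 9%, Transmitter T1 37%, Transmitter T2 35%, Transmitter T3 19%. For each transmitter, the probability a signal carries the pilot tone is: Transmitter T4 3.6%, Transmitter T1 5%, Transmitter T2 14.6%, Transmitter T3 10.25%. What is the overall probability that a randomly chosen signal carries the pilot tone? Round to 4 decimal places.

0.0923

By Bayes' rule, posterior ∝ prior × likelihood:
  Transmitter T4: 0.09 × 0.036 = 0.00324
  Transmitter T1: 0.37 × 0.05 = 0.0185
  Transmitter T2: 0.35 × 0.146 = 0.0511
  Transmitter T3: 0.19 × 0.1025 = 0.019475
P(pilot) = 0.00324 + 0.0185 + 0.0511 + 0.019475 = 0.092315 → 0.0923.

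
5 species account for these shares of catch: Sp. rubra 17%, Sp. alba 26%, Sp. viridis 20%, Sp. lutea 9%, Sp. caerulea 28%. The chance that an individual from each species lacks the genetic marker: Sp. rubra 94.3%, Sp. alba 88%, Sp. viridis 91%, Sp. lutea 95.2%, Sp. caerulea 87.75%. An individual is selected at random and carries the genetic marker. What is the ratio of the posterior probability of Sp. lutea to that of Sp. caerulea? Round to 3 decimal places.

Taking complements, P(marker | each) = Sp. rubra 0.057, Sp. alba 0.12, Sp. viridis 0.09, Sp. lutea 0.048, Sp. caerulea 0.1225.
Compute prior × likelihood for every hypothesis:
  Sp. rubra: 0.17 × 0.057 = 0.00969
  Sp. alba: 0.26 × 0.12 = 0.0312
  Sp. viridis: 0.2 × 0.09 = 0.018
  Sp. lutea: 0.09 × 0.048 = 0.00432
  Sp. caerulea: 0.28 × 0.1225 = 0.0343
Sum = 0.09751.
The ratio is 0.00432 / 0.0343 (the normalizer cancels) = 0.126.

0.126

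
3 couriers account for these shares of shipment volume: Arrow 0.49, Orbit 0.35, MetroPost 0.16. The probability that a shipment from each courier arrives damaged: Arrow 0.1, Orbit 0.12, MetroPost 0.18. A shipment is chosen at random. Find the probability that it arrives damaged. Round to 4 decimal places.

Compute prior × likelihood for every hypothesis:
  Arrow: 0.49 × 0.1 = 0.049
  Orbit: 0.35 × 0.12 = 0.042
  MetroPost: 0.16 × 0.18 = 0.0288
P(damaged) = 0.049 + 0.042 + 0.0288 = 0.1198 → 0.1198.

0.1198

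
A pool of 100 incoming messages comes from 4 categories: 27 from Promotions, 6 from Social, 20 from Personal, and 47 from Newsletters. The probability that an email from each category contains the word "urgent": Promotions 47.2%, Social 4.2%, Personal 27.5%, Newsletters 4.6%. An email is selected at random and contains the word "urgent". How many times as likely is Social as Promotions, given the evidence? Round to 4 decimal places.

0.0198

Compute prior × likelihood for every hypothesis:
  Promotions: 0.27 × 0.472 = 0.12744
  Social: 0.06 × 0.042 = 0.00252
  Personal: 0.2 × 0.275 = 0.055
  Newsletters: 0.47 × 0.046 = 0.02162
Normalizing constant = 0.20658.
The ratio is 0.00252 / 0.12744 (the normalizer cancels) = 0.0198.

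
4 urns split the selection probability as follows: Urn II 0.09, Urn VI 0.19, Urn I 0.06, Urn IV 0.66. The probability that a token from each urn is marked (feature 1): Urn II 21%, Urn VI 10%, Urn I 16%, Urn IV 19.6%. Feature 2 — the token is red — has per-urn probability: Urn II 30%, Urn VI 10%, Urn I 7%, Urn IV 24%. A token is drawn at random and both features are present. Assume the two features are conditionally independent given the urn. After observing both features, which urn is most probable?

Urn IV

Prior × likelihood for each hypothesis:
  Urn II: 0.09 × 0.21 × 0.3 = 0.00567
  Urn VI: 0.19 × 0.1 × 0.1 = 0.0019
  Urn I: 0.06 × 0.16 × 0.07 = 0.000672
  Urn IV: 0.66 × 0.196 × 0.24 = 0.0310464
Normalizing constant = 0.0392884.
Largest term belongs to Urn IV, so Urn IV is most probable.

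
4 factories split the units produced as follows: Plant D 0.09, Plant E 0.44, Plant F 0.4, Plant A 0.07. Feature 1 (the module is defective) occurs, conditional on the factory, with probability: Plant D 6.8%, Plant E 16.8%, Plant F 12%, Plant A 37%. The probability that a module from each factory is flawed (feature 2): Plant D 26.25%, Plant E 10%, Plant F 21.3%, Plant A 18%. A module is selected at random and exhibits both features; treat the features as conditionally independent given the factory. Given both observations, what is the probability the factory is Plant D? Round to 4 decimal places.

Prior × likelihood for each hypothesis:
  Plant D: 0.09 × 0.068 × 0.2625 = 0.0016065
  Plant E: 0.44 × 0.168 × 0.1 = 0.007392
  Plant F: 0.4 × 0.12 × 0.213 = 0.010224
  Plant A: 0.07 × 0.37 × 0.18 = 0.004662
Total = 0.0238845.
P(Plant D | evidence) = 0.0016065 / 0.0238845 ≈ 0.0673.

0.0673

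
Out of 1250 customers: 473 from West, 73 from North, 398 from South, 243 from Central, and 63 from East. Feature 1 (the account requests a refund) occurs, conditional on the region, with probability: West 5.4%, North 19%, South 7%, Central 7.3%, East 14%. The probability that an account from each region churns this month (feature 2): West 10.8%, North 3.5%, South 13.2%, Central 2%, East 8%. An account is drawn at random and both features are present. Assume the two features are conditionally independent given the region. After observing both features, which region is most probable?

South

Unnormalized posteriors (prior × likelihood):
  West: 0.3784 × 0.054 × 0.108 = 0.0022068288
  North: 0.0584 × 0.19 × 0.035 = 0.00038836
  South: 0.3184 × 0.07 × 0.132 = 0.002942016
  Central: 0.1944 × 0.073 × 0.02 = 0.000283824
  East: 0.0504 × 0.14 × 0.08 = 0.00056448
Sum = 0.0063855088.
Largest term belongs to South, so South is most probable.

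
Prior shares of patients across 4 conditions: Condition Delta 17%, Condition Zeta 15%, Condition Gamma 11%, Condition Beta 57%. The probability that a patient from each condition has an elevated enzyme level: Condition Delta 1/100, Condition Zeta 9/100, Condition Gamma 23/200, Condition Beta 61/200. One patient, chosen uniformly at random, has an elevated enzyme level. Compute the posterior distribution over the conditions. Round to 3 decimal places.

By Bayes' rule, posterior ∝ prior × likelihood:
  Condition Delta: 0.17 × 0.01 = 0.0017
  Condition Zeta: 0.15 × 0.09 = 0.0135
  Condition Gamma: 0.11 × 0.115 = 0.01265
  Condition Beta: 0.57 × 0.305 = 0.17385
Normalizing constant = 0.2017.
P(Condition Delta | elevated) = 0.0017/0.2017 ≈ 0.008
P(Condition Zeta | elevated) = 0.0135/0.2017 ≈ 0.067
P(Condition Gamma | elevated) = 0.01265/0.2017 ≈ 0.063
P(Condition Beta | elevated) = 0.17385/0.2017 ≈ 0.862

Condition Delta 0.008, Condition Zeta 0.067, Condition Gamma 0.063, Condition Beta 0.862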